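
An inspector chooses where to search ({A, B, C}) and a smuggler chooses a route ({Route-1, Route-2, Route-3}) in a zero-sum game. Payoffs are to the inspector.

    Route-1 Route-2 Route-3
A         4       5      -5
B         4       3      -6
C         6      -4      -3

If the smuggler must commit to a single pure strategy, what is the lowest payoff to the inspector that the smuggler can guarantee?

Column maxima: Route-1 → 6, Route-2 → 5, Route-3 → -3.
The smallest of these is -3.

-3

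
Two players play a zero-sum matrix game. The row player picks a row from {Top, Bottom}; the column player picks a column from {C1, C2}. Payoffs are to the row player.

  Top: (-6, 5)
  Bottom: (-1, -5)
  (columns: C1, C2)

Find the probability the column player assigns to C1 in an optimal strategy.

2/3

Row minima: Top → -6, Bottom → -5; maximin = -5.
Column maxima: C1 → -1, C2 → 5; minimax = -1.
-5 ≠ -1, so there is no saddle point; optimal play is mixed.
Let the row player play Top with probability p. Expected payoff against C1: (-6)p + (-1)(1−p) = −5p − 1; against C2: 5p + (-5)(1−p) = 10p − 5.
Setting these equal: −5p − 1 = 10p − 5 ⇒ −15p = -4 ⇒ p = 4/15, and the value is (-5)·(4/15) − 1 = -7/3.
For the column player: with q = P(C1), equating Top's and Bottom's payoffs gives −11q + 5 = 4q − 5 ⇒ q = 2/3.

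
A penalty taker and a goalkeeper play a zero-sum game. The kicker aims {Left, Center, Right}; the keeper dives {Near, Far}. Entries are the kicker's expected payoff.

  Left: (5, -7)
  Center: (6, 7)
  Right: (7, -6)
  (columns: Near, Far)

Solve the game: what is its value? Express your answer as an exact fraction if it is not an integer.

85/14

Row minima: Left → -7, Center → 6, Right → -6; maximin = 6.
Column maxima: Near → 7, Far → 7; minimax = 7.
6 ≠ 7, so there is no saddle point; optimal play is mixed.
Left is strictly dominated by Center, so the kicker never plays it.
On the remaining 2×2 (Center, Right vs Near, Far):
Let the kicker play Center with probability p. Expected payoff against Near: 6p + 7(1−p) = −p + 7; against Far: 7p + (-6)(1−p) = 13p − 6.
Setting these equal: −p + 7 = 13p − 6 ⇒ −14p = -13 ⇒ p = 13/14, and the value is (-1)·(13/14) + 7 = 85/14.
For the keeper: with q = P(Near), equating Center's and Right's payoffs gives −q + 7 = 13q − 6 ⇒ q = 13/14.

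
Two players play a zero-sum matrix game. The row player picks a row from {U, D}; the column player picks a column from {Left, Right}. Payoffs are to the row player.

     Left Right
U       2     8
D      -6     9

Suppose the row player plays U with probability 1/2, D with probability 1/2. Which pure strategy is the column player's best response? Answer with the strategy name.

If the column player plays Left, the row player's expected payoff is (1/2)·2 + (1/2)·(-6) = -2.
If the column player plays Right, the row player's expected payoff is (1/2)·8 + (1/2)·9 = 17/2.
The column player minimizes the row player's payoff; the smallest is -2, so the best response is Left.

Left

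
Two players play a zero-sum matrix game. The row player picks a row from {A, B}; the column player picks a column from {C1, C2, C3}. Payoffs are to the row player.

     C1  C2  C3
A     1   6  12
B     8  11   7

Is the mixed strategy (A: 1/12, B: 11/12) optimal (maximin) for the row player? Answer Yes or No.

Against C1 this mix gives (1/12)·1 + (11/12)·8 = 89/12.
Against C2 this mix gives (1/12)·6 + (11/12)·11 = 127/12.
Against C3 this mix gives (1/12)·12 + (11/12)·7 = 89/12.
All of the column player's active replies (C1, C3) yield 89/12, and no column does worse for the row player. The mix makes the column player indifferent and guarantees 89/12, so it is optimal.

Yes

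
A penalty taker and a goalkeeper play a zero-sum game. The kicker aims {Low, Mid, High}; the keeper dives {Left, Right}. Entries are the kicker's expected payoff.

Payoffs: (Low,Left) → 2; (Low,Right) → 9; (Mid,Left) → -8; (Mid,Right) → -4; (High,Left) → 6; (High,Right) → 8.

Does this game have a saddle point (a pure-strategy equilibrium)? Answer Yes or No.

Yes

Row minima: Low → 2, Mid → -8, High → 6; maximin = 6.
Column maxima: Left → 6, Right → 9; minimax = 6.
maximin = minimax = 6, so a saddle point exists.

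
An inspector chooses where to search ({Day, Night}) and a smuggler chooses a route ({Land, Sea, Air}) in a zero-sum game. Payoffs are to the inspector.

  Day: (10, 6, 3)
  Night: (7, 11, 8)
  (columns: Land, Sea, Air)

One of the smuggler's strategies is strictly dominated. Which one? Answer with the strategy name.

Sea

Air holds the inspector's payoff strictly below Sea in every row: 3 < 6, 8 < 11.
So Sea is strictly dominated for the smuggler.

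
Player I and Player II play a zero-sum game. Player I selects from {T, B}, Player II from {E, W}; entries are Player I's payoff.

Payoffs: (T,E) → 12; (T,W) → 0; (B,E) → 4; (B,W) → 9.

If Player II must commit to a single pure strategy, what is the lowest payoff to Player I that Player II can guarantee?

Column maxima: E → 12, W → 9.
The smallest of these is 9.

9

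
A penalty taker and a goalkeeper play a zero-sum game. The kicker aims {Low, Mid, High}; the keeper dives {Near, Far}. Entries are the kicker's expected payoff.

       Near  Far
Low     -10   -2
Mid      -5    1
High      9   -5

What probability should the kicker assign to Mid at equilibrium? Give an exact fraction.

7/10

Row minima: Low → -10, Mid → -5, High → -5; maximin = -5.
Column maxima: Near → 9, Far → 1; minimax = 1.
-5 ≠ 1, so there is no saddle point; optimal play is mixed.
Low is strictly dominated by Mid, so the kicker never plays it.
On the remaining 2×2 (Mid, High vs Near, Far):
Let the kicker play Mid with probability p. Expected payoff against Near: (-5)p + 9(1−p) = −14p + 9; against Far: 1p + (-5)(1−p) = 6p − 5.
Setting these equal: −14p + 9 = 6p − 5 ⇒ −20p = -14 ⇒ p = 7/10, and the value is (-14)·(7/10) + 9 = -4/5.
For the keeper: with q = P(Near), equating Mid's and High's payoffs gives −6q + 1 = 14q − 5 ⇒ q = 3/10.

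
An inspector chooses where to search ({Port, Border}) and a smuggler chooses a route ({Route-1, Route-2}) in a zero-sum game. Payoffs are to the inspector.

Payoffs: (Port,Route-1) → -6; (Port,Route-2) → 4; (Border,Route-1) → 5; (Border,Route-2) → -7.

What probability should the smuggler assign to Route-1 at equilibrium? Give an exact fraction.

1/2

Row minima: Port → -6, Border → -7; maximin = -6.
Column maxima: Route-1 → 5, Route-2 → 4; minimax = 4.
-6 ≠ 4, so there is no saddle point; optimal play is mixed.
Let the inspector play Port with probability p. Expected payoff against Route-1: (-6)p + 5(1−p) = −11p + 5; against Route-2: 4p + (-7)(1−p) = 11p − 7.
Setting these equal: −11p + 5 = 11p − 7 ⇒ −22p = -12 ⇒ p = 6/11, and the value is (-11)·(6/11) + 5 = -1.
For the smuggler: with q = P(Route-1), equating Port's and Border's payoffs gives −10q + 4 = 12q − 7 ⇒ q = 1/2.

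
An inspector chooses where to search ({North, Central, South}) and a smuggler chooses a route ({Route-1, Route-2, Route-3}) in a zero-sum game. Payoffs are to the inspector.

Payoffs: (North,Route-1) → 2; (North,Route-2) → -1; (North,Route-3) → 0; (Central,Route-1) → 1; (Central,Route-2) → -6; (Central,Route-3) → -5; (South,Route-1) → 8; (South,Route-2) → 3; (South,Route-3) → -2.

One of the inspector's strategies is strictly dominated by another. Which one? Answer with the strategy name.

Central

North gives a strictly higher payoff than Central against every column: 2 > 1, -1 > -6, 0 > -5.
So Central is strictly dominated and the inspector never plays it.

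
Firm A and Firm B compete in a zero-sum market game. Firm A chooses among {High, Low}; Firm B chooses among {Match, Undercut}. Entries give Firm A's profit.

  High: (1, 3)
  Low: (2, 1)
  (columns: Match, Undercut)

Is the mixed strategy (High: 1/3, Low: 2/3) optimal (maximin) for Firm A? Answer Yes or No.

Against Match this mix gives (1/3)·1 + (2/3)·2 = 5/3.
Against Undercut this mix gives (1/3)·3 + (2/3)·1 = 5/3.
All of Firm B's active replies (Match, Undercut) yield 5/3, and no column does worse for Firm A. The mix makes Firm B indifferent and guarantees 5/3, so it is optimal.

Yes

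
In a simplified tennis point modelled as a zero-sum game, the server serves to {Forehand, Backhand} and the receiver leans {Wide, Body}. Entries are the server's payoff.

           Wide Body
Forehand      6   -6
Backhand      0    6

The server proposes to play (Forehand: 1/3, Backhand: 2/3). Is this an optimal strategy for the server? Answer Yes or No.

Yes

Against Wide this mix gives (1/3)·6 + (2/3)·0 = 2.
Against Body this mix gives (1/3)·(-6) + (2/3)·6 = 2.
All of the receiver's active replies (Wide, Body) yield 2, and no column does worse for the server. The mix makes the receiver indifferent and guarantees 2, so it is optimal.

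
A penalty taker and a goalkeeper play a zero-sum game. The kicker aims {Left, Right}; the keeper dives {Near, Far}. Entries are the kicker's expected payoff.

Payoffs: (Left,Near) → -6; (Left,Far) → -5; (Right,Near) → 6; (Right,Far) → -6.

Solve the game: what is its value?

-66/13

Row minima: Left → -6, Right → -6; maximin = -6.
Column maxima: Near → 6, Far → -5; minimax = -5.
-6 ≠ -5, so there is no saddle point; optimal play is mixed.
Let the kicker play Left with probability p. Expected payoff against Near: (-6)p + 6(1−p) = −12p + 6; against Far: (-5)p + (-6)(1−p) = p − 6.
Setting these equal: −12p + 6 = p − 6 ⇒ −13p = -12 ⇒ p = 12/13, and the value is (-12)·(12/13) + 6 = -66/13.
For the keeper: with q = P(Near), equating Left's and Right's payoffs gives −q − 5 = 12q − 6 ⇒ q = 1/13.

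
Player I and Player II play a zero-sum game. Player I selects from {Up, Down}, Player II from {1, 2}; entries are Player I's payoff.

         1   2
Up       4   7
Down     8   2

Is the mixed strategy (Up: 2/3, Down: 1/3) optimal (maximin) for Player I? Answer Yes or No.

Yes

Against 1 this mix gives (2/3)·4 + (1/3)·8 = 16/3.
Against 2 this mix gives (2/3)·7 + (1/3)·2 = 16/3.
All of Player II's active replies (1, 2) yield 16/3, and no column does worse for Player I. The mix makes Player II indifferent and guarantees 16/3, so it is optimal.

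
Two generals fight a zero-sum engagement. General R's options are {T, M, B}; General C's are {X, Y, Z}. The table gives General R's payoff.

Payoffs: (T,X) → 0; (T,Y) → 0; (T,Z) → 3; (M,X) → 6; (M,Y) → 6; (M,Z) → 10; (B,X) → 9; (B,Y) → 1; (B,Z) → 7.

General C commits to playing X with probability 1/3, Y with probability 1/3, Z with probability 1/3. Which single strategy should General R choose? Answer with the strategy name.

M

Expected payoff of T: (1/3)·0 + (1/3)·0 + (1/3)·3 = 1.
Expected payoff of M: (1/3)·6 + (1/3)·6 + (1/3)·10 = 22/3.
Expected payoff of B: (1/3)·9 + (1/3)·1 + (1/3)·7 = 17/3.
The largest is 22/3, so General R's best response is M.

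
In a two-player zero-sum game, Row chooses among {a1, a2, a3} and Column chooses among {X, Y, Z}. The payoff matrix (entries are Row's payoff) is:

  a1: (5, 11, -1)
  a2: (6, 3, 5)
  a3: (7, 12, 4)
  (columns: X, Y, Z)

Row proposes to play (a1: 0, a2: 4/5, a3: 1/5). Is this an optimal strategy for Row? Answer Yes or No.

Yes

Against X this mix gives (4/5)·6 + (1/5)·7 = 31/5.
Against Y this mix gives (4/5)·3 + (1/5)·12 = 24/5.
Against Z this mix gives (4/5)·5 + (1/5)·4 = 24/5.
All of Column's active replies (Y, Z) yield 24/5, and no column does worse for Row. The mix makes Column indifferent and guarantees 24/5, so it is optimal.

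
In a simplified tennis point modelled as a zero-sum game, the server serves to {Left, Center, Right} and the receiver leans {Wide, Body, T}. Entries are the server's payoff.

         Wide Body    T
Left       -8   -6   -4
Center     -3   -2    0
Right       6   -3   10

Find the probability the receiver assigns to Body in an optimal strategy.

Row minima: Left → -8, Center → -3, Right → -3; maximin = -3.
Column maxima: Wide → 6, Body → -2, T → 10; minimax = -2.
-3 ≠ -2, so there is no saddle point; optimal play is mixed.
Left is strictly dominated by Center, so the server never plays it.
T is strictly dominated by Wide (it gives the server strictly more in every row), so the receiver never plays it.
On the remaining 2×2 (Center, Right vs Wide, Body):
Let the server play Center with probability p. Expected payoff against Wide: (-3)p + 6(1−p) = −9p + 6; against Body: (-2)p + (-3)(1−p) = p − 3.
Setting these equal: −9p + 6 = p − 3 ⇒ −10p = -9 ⇒ p = 9/10, and the value is (-9)·(9/10) + 6 = -21/10.
For the receiver: with q = P(Wide), equating Center's and Right's payoffs gives −q − 2 = 9q − 3 ⇒ q = 1/10.

9/10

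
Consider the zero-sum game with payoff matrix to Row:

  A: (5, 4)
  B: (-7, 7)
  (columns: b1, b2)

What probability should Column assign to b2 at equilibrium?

4/5

Row minima: A → 4, B → -7; maximin = 4.
Column maxima: b1 → 5, b2 → 7; minimax = 5.
4 ≠ 5, so there is no saddle point; optimal play is mixed.
Let Row play A with probability p. Expected payoff against b1: 5p + (-7)(1−p) = 12p − 7; against b2: 4p + 7(1−p) = −3p + 7.
Setting these equal: 12p − 7 = −3p + 7 ⇒ 15p = 14 ⇒ p = 14/15, and the value is (12)·(14/15) − 7 = 21/5.
For Column: with q = P(b1), equating A's and B's payoffs gives q + 4 = −14q + 7 ⇒ q = 1/5.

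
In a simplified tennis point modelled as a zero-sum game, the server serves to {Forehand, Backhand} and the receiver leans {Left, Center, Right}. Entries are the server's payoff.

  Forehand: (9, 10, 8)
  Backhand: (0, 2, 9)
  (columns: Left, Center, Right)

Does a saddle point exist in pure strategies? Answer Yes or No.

No

Row minima: Forehand → 8, Backhand → 0; maximin = 8.
Column maxima: Left → 9, Center → 10, Right → 9; minimax = 9.
8 ≠ 9, so no pure-strategy equilibrium exists.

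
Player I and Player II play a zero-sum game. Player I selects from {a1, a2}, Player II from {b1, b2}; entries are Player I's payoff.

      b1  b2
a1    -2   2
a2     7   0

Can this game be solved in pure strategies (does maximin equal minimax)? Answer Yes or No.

Row minima: a1 → -2, a2 → 0; maximin = 0.
Column maxima: b1 → 7, b2 → 2; minimax = 2.
0 ≠ 2, so no pure-strategy equilibrium exists.

No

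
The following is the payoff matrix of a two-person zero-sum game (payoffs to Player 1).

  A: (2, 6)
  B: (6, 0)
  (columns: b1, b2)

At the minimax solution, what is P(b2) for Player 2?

2/5

Row minima: A → 2, B → 0; maximin = 2.
Column maxima: b1 → 6, b2 → 6; minimax = 6.
2 ≠ 6, so there is no saddle point; optimal play is mixed.
Let Player 1 play A with probability p. Expected payoff against b1: 2p + 6(1−p) = −4p + 6; against b2: 6p + 0(1−p) = 6p.
Setting these equal: −4p + 6 = 6p ⇒ −10p = -6 ⇒ p = 3/5, and the value is (-4)·(3/5) + 6 = 18/5.
For Player 2: with q = P(b1), equating A's and B's payoffs gives −4q + 6 = 6q ⇒ q = 3/5.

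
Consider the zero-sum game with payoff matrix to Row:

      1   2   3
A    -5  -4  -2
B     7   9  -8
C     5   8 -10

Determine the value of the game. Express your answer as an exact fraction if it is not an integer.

-3

Row minima: A → -5, B → -8, C → -10; maximin = -5.
Column maxima: 1 → 7, 2 → 9, 3 → -2; minimax = -2.
-5 ≠ -2, so there is no saddle point; optimal play is mixed.
C is strictly dominated by B, so Row never plays it.
2 is strictly dominated by 1 (it gives Row strictly more in every row), so Column never plays it.
On the remaining 2×2 (A, B vs 1, 3):
Let Row play A with probability p. Expected payoff against 1: (-5)p + 7(1−p) = −12p + 7; against 3: (-2)p + (-8)(1−p) = 6p − 8.
Setting these equal: −12p + 7 = 6p − 8 ⇒ −18p = -15 ⇒ p = 5/6, and the value is (-12)·(5/6) + 7 = -3.
For Column: with q = P(1), equating A's and B's payoffs gives −3q − 2 = 15q − 8 ⇒ q = 1/3.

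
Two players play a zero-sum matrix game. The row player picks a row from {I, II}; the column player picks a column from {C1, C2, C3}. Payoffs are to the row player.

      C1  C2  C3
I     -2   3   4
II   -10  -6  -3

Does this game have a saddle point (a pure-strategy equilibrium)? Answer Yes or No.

Row minima: I → -2, II → -10; maximin = -2.
Column maxima: C1 → -2, C2 → 3, C3 → 4; minimax = -2.
maximin = minimax = -2, so a saddle point exists.

Yes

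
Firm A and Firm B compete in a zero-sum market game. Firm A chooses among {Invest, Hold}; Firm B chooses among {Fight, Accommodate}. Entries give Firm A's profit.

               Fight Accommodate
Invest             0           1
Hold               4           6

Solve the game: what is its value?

Row minima: Invest → 0, Hold → 4; maximin = 4.
Column maxima: Fight → 4, Accommodate → 6; minimax = 4.
Since maximin = minimax = 4, there is a saddle point and the value is 4.

4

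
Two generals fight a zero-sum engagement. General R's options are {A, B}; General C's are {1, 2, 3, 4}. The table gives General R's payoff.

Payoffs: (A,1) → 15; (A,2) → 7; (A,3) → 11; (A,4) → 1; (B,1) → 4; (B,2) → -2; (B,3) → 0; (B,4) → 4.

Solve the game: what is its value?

5/2

Row minima: A → 1, B → -2; maximin = 1.
Column maxima: 1 → 15, 2 → 7, 3 → 11, 4 → 4; minimax = 4.
1 ≠ 4, so there is no saddle point; optimal play is mixed.
1 is strictly dominated by 2 (it gives General R strictly more in every row), so General C never plays it.
3 is strictly dominated by 2 (it gives General R strictly more in every row), so General C never plays it.
On the remaining 2×2 (A, B vs 2, 4):
Let General R play A with probability p. Expected payoff against 2: 7p + (-2)(1−p) = 9p − 2; against 4: 1p + 4(1−p) = −3p + 4.
Setting these equal: 9p − 2 = −3p + 4 ⇒ 12p = 6 ⇒ p = 1/2, and the value is (9)·(1/2) − 2 = 5/2.
For General C: with q = P(2), equating A's and B's payoffs gives 6q + 1 = −6q + 4 ⇒ q = 1/4.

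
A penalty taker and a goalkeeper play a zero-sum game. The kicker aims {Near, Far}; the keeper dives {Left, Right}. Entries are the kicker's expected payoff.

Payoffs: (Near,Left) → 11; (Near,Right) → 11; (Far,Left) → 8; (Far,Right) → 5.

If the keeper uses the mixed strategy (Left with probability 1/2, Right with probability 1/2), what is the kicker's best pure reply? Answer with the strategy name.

Expected payoff of Near: (1/2)·11 + (1/2)·11 = 11.
Expected payoff of Far: (1/2)·8 + (1/2)·5 = 13/2.
The largest is 11, so the kicker's best response is Near.

Near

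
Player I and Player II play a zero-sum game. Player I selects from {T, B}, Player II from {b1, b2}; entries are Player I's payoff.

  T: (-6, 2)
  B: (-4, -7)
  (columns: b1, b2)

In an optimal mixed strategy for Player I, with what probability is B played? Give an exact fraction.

Row minima: T → -6, B → -7; maximin = -6.
Column maxima: b1 → -4, b2 → 2; minimax = -4.
-6 ≠ -4, so there is no saddle point; optimal play is mixed.
Let Player I play T with probability p. Expected payoff against b1: (-6)p + (-4)(1−p) = −2p − 4; against b2: 2p + (-7)(1−p) = 9p − 7.
Setting these equal: −2p − 4 = 9p − 7 ⇒ −11p = -3 ⇒ p = 3/11, and the value is (-2)·(3/11) − 4 = -50/11.
For Player II: with q = P(b1), equating T's and B's payoffs gives −8q + 2 = 3q − 7 ⇒ q = 9/11.

8/11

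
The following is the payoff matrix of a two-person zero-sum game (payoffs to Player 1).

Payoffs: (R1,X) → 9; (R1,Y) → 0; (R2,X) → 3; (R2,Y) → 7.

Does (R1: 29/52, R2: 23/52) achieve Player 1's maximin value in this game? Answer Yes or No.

No

Against X this mix gives (29/52)·9 + (23/52)·3 = 165/26.
Against Y this mix gives (29/52)·0 + (23/52)·7 = 161/52.
Player 2 will play Y, holding Player 1 to 161/52. Shifting weight toward the row that does better against Y would raise this floor (the equalizing mix achieves 63/13 against both Y and X), so the proposed strategy is not optimal.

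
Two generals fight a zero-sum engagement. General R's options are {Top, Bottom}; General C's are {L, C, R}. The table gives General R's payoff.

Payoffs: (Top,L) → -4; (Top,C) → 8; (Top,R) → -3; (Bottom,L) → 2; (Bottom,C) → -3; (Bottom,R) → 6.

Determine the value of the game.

Row minima: Top → -4, Bottom → -3; maximin = -3.
Column maxima: L → 2, C → 8, R → 6; minimax = 2.
-3 ≠ 2, so there is no saddle point; optimal play is mixed.
R is strictly dominated by L (it gives General R strictly more in every row), so General C never plays it.
On the remaining 2×2 (Top, Bottom vs L, C):
Let General R play Top with probability p. Expected payoff against L: (-4)p + 2(1−p) = −6p + 2; against C: 8p + (-3)(1−p) = 11p − 3.
Setting these equal: −6p + 2 = 11p − 3 ⇒ −17p = -5 ⇒ p = 5/17, and the value is (-6)·(5/17) + 2 = 4/17.
For General C: with q = P(L), equating Top's and Bottom's payoffs gives −12q + 8 = 5q − 3 ⇒ q = 11/17.

4/17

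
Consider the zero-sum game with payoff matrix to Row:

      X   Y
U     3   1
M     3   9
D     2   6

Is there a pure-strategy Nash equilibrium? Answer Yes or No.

Yes

Row minima: U → 1, M → 3, D → 2; maximin = 3.
Column maxima: X → 3, Y → 9; minimax = 3.
maximin = minimax = 3, so a saddle point exists.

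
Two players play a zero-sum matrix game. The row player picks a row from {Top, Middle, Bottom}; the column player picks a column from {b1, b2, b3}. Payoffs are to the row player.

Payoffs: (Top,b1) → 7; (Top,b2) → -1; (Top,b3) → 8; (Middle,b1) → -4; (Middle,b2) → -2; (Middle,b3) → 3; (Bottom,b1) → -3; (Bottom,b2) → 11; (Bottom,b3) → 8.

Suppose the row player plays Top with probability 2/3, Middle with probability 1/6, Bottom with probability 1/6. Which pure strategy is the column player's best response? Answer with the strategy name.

b2

If the column player plays b1, the row player's expected payoff is (2/3)·7 + (1/6)·(-4) + (1/6)·(-3) = 7/2.
If the column player plays b2, the row player's expected payoff is (2/3)·(-1) + (1/6)·(-2) + (1/6)·11 = 5/6.
If the column player plays b3, the row player's expected payoff is (2/3)·8 + (1/6)·3 + (1/6)·8 = 43/6.
The column player minimizes the row player's payoff; the smallest is 5/6, so the best response is b2.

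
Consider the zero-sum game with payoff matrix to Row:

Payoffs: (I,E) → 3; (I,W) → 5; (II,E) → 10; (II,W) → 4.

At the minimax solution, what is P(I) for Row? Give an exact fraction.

Row minima: I → 3, II → 4; maximin = 4.
Column maxima: E → 10, W → 5; minimax = 5.
4 ≠ 5, so there is no saddle point; optimal play is mixed.
Let Row play I with probability p. Expected payoff against E: 3p + 10(1−p) = −7p + 10; against W: 5p + 4(1−p) = p + 4.
Setting these equal: −7p + 10 = p + 4 ⇒ −8p = -6 ⇒ p = 3/4, and the value is (-7)·(3/4) + 10 = 19/4.
For Column: with q = P(E), equating I's and II's payoffs gives −2q + 5 = 6q + 4 ⇒ q = 1/8.

3/4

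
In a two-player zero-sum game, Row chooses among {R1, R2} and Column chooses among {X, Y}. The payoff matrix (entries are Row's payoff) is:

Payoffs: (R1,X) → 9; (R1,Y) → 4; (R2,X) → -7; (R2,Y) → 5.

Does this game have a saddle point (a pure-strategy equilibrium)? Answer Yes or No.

No

Row minima: R1 → 4, R2 → -7; maximin = 4.
Column maxima: X → 9, Y → 5; minimax = 5.
4 ≠ 5, so no pure-strategy equilibrium exists.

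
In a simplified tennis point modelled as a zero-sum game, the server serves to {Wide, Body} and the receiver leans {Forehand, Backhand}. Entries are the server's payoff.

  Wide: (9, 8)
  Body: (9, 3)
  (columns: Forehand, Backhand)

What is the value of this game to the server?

Row minima: Wide → 8, Body → 3; maximin = 8.
Column maxima: Forehand → 9, Backhand → 8; minimax = 8.
Since maximin = minimax = 8, there is a saddle point and the value is 8.

8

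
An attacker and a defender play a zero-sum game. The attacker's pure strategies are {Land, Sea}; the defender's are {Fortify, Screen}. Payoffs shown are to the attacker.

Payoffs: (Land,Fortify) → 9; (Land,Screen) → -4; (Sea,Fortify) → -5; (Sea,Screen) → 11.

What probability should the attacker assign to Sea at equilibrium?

13/29

Row minima: Land → -4, Sea → -5; maximin = -4.
Column maxima: Fortify → 9, Screen → 11; minimax = 9.
-4 ≠ 9, so there is no saddle point; optimal play is mixed.
Let the attacker play Land with probability p. Expected payoff against Fortify: 9p + (-5)(1−p) = 14p − 5; against Screen: (-4)p + 11(1−p) = −15p + 11.
Setting these equal: 14p − 5 = −15p + 11 ⇒ 29p = 16 ⇒ p = 16/29, and the value is (14)·(16/29) − 5 = 79/29.
For the defender: with q = P(Fortify), equating Land's and Sea's payoffs gives 13q − 4 = −16q + 11 ⇒ q = 15/29.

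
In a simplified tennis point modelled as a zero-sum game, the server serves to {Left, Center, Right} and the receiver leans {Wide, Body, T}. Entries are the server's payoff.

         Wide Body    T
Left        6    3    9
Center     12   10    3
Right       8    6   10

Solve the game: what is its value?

82/11

Row minima: Left → 3, Center → 3, Right → 6; maximin = 6.
Column maxima: Wide → 12, Body → 10, T → 10; minimax = 10.
6 ≠ 10, so there is no saddle point; optimal play is mixed.
Left is strictly dominated by Right, so the server never plays it.
Wide is strictly dominated by Body (it gives the server strictly more in every row), so the receiver never plays it.
On the remaining 2×2 (Center, Right vs Body, T):
Let the server play Center with probability p. Expected payoff against Body: 10p + 6(1−p) = 4p + 6; against T: 3p + 10(1−p) = −7p + 10.
Setting these equal: 4p + 6 = −7p + 10 ⇒ 11p = 4 ⇒ p = 4/11, and the value is (4)·(4/11) + 6 = 82/11.
For the receiver: with q = P(Body), equating Center's and Right's payoffs gives 7q + 3 = −4q + 10 ⇒ q = 7/11.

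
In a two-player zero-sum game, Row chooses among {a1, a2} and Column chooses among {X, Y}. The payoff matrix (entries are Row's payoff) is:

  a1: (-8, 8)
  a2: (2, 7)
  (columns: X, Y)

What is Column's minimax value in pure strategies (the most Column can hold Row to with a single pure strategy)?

2

Column maxima: X → 2, Y → 8.
The smallest of these is 2.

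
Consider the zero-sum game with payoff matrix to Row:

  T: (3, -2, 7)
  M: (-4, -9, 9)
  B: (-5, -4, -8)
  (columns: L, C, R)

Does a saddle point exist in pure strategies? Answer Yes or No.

Yes

Row minima: T → -2, M → -9, B → -8; maximin = -2.
Column maxima: L → 3, C → -2, R → 9; minimax = -2.
maximin = minimax = -2, so a saddle point exists.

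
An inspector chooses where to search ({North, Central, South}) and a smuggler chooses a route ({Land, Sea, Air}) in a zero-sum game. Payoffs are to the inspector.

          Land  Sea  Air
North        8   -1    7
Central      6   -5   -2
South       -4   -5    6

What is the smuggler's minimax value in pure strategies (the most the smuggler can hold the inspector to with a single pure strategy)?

-1

Column maxima: Land → 8, Sea → -1, Air → 7.
The smallest of these is -1.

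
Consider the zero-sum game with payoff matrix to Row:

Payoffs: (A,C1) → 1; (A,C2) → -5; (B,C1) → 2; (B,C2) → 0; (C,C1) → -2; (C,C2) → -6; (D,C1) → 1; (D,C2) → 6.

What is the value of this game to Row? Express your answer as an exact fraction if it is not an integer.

12/7

Row minima: A → -5, B → 0, C → -6, D → 1; maximin = 1.
Column maxima: C1 → 2, C2 → 6; minimax = 2.
1 ≠ 2, so there is no saddle point; optimal play is mixed.
A is strictly dominated by B, so Row never plays it.
C is strictly dominated by B, so Row never plays it.
On the remaining 2×2 (B, D vs C1, C2):
Let Row play B with probability p. Expected payoff against C1: 2p + 1(1−p) = p + 1; against C2: 0p + 6(1−p) = −6p + 6.
Setting these equal: p + 1 = −6p + 6 ⇒ 7p = 5 ⇒ p = 5/7, and the value is (1)·(5/7) + 1 = 12/7.
For Column: with q = P(C1), equating B's and D's payoffs gives 2q = −5q + 6 ⇒ q = 6/7.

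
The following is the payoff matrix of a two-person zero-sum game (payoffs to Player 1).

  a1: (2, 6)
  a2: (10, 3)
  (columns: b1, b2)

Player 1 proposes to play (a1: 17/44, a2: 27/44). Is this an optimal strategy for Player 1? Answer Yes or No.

Against b1 this mix gives (17/44)·2 + (27/44)·10 = 76/11.
Against b2 this mix gives (17/44)·6 + (27/44)·3 = 183/44.
Player 2 will play b2, holding Player 1 to 183/44. Shifting weight toward the row that does better against b2 would raise this floor (the equalizing mix achieves 54/11 against both b2 and b1), so the proposed strategy is not optimal.

No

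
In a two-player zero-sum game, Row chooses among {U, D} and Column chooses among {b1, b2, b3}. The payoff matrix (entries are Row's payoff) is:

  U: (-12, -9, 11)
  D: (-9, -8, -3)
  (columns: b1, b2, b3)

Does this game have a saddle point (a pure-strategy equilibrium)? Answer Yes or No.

Yes

Row minima: U → -12, D → -9; maximin = -9.
Column maxima: b1 → -9, b2 → -8, b3 → 11; minimax = -9.
maximin = minimax = -9, so a saddle point exists.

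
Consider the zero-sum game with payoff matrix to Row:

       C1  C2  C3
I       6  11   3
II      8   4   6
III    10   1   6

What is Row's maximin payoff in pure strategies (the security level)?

4

Row minima: I → 3, II → 4, III → 1.
The best of these is 4.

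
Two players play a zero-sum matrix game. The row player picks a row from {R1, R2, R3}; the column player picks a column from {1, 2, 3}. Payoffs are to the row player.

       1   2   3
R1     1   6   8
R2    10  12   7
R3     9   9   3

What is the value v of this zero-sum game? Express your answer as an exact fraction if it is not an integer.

73/10

Row minima: R1 → 1, R2 → 7, R3 → 3; maximin = 7.
Column maxima: 1 → 10, 2 → 12, 3 → 8; minimax = 8.
7 ≠ 8, so there is no saddle point; optimal play is mixed.
R3 is strictly dominated by R2, so the row player never plays it.
With R3 eliminated, 2 is strictly dominated by 1 (it gives the row player strictly more in every remaining row), so the column player never plays it.
On the remaining 2×2 (R1, R2 vs 1, 3):
Let the row player play R1 with probability p. Expected payoff against 1: 1p + 10(1−p) = −9p + 10; against 3: 8p + 7(1−p) = p + 7.
Setting these equal: −9p + 10 = p + 7 ⇒ −10p = -3 ⇒ p = 3/10, and the value is (-9)·(3/10) + 10 = 73/10.
For the column player: with q = P(1), equating R1's and R2's payoffs gives −7q + 8 = 3q + 7 ⇒ q = 1/10.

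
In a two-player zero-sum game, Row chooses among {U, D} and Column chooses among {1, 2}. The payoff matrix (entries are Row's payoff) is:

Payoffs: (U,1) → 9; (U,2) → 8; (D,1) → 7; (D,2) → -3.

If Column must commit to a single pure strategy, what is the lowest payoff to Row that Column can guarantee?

8

Column maxima: 1 → 9, 2 → 8.
The smallest of these is 8.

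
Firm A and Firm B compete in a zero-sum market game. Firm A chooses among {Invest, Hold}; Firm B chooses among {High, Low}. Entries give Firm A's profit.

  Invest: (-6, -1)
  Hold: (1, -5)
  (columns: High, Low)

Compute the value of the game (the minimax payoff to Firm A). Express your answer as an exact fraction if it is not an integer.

-31/11

Row minima: Invest → -6, Hold → -5; maximin = -5.
Column maxima: High → 1, Low → -1; minimax = -1.
-5 ≠ -1, so there is no saddle point; optimal play is mixed.
Let Firm A play Invest with probability p. Expected payoff against High: (-6)p + 1(1−p) = −7p + 1; against Low: (-1)p + (-5)(1−p) = 4p − 5.
Setting these equal: −7p + 1 = 4p − 5 ⇒ −11p = -6 ⇒ p = 6/11, and the value is (-7)·(6/11) + 1 = -31/11.
For Firm B: with q = P(High), equating Invest's and Hold's payoffs gives −5q − 1 = 6q − 5 ⇒ q = 4/11.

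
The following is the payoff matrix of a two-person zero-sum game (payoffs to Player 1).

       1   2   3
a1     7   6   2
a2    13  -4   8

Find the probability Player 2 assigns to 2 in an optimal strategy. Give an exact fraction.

Row minima: a1 → 2, a2 → -4; maximin = 2.
Column maxima: 1 → 13, 2 → 6, 3 → 8; minimax = 6.
2 ≠ 6, so there is no saddle point; optimal play is mixed.
1 is strictly dominated by 2 (it gives Player 1 strictly more in every row), so Player 2 never plays it.
On the remaining 2×2 (a1, a2 vs 2, 3):
Let Player 1 play a1 with probability p. Expected payoff against 2: 6p + (-4)(1−p) = 10p − 4; against 3: 2p + 8(1−p) = −6p + 8.
Setting these equal: 10p − 4 = −6p + 8 ⇒ 16p = 12 ⇒ p = 3/4, and the value is (10)·(3/4) − 4 = 7/2.
For Player 2: with q = P(2), equating a1's and a2's payoffs gives 4q + 2 = −12q + 8 ⇒ q = 3/8.

3/8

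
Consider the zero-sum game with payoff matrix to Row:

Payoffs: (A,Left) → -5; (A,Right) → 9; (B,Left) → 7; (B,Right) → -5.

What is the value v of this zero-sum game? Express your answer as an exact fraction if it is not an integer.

19/13

Row minima: A → -5, B → -5; maximin = -5.
Column maxima: Left → 7, Right → 9; minimax = 7.
-5 ≠ 7, so there is no saddle point; optimal play is mixed.
Let Row play A with probability p. Expected payoff against Left: (-5)p + 7(1−p) = −12p + 7; against Right: 9p + (-5)(1−p) = 14p − 5.
Setting these equal: −12p + 7 = 14p − 5 ⇒ −26p = -12 ⇒ p = 6/13, and the value is (-12)·(6/13) + 7 = 19/13.
For Column: with q = P(Left), equating A's and B's payoffs gives −14q + 9 = 12q − 5 ⇒ q = 7/13.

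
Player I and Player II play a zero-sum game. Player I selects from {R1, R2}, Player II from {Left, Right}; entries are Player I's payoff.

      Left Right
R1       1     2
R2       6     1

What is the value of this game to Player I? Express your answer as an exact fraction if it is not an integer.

11/6

Row minima: R1 → 1, R2 → 1; maximin = 1.
Column maxima: Left → 6, Right → 2; minimax = 2.
1 ≠ 2, so there is no saddle point; optimal play is mixed.
Let Player I play R1 with probability p. Expected payoff against Left: 1p + 6(1−p) = −5p + 6; against Right: 2p + 1(1−p) = p + 1.
Setting these equal: −5p + 6 = p + 1 ⇒ −6p = -5 ⇒ p = 5/6, and the value is (-5)·(5/6) + 6 = 11/6.
For Player II: with q = P(Left), equating R1's and R2's payoffs gives −q + 2 = 5q + 1 ⇒ q = 1/6.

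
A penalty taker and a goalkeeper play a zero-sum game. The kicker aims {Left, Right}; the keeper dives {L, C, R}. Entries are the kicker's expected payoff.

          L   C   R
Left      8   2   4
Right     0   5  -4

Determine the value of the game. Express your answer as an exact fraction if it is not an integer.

Row minima: Left → 2, Right → -4; maximin = 2.
Column maxima: L → 8, C → 5, R → 4; minimax = 4.
2 ≠ 4, so there is no saddle point; optimal play is mixed.
L is strictly dominated by R (it gives the kicker strictly more in every row), so the keeper never plays it.
On the remaining 2×2 (Left, Right vs C, R):
Let the kicker play Left with probability p. Expected payoff against C: 2p + 5(1−p) = −3p + 5; against R: 4p + (-4)(1−p) = 8p − 4.
Setting these equal: −3p + 5 = 8p − 4 ⇒ −11p = -9 ⇒ p = 9/11, and the value is (-3)·(9/11) + 5 = 28/11.
For the keeper: with q = P(C), equating Left's and Right's payoffs gives −2q + 4 = 9q − 4 ⇒ q = 8/11.

28/11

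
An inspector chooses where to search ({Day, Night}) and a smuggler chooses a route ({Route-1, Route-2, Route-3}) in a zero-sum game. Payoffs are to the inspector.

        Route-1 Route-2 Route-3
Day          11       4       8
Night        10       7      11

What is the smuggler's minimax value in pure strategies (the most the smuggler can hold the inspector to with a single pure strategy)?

7

Column maxima: Route-1 → 11, Route-2 → 7, Route-3 → 11.
The smallest of these is 7.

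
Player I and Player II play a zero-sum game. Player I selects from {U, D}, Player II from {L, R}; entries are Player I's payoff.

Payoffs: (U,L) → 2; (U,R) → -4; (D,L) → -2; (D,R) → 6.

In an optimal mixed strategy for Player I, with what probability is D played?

Row minima: U → -4, D → -2; maximin = -2.
Column maxima: L → 2, R → 6; minimax = 2.
-2 ≠ 2, so there is no saddle point; optimal play is mixed.
Let Player I play U with probability p. Expected payoff against L: 2p + (-2)(1−p) = 4p − 2; against R: (-4)p + 6(1−p) = −10p + 6.
Setting these equal: 4p − 2 = −10p + 6 ⇒ 14p = 8 ⇒ p = 4/7, and the value is (4)·(4/7) − 2 = 2/7.
For Player II: with q = P(L), equating U's and D's payoffs gives 6q − 4 = −8q + 6 ⇒ q = 5/7.

3/7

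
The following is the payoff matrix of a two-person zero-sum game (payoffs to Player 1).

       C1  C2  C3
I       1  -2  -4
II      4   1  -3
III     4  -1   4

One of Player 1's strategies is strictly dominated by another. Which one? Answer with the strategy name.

I

II gives a strictly higher payoff than I against every column: 4 > 1, 1 > -2, -3 > -4.
So I is strictly dominated and Player 1 never plays it.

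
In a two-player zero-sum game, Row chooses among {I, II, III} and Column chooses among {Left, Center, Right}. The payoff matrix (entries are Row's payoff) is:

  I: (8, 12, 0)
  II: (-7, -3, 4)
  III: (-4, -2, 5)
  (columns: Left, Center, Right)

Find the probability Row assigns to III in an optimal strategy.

8/17

Row minima: I → 0, II → -7, III → -4; maximin = 0.
Column maxima: Left → 8, Center → 12, Right → 5; minimax = 5.
0 ≠ 5, so there is no saddle point; optimal play is mixed.
II is strictly dominated by III, so Row never plays it.
Center is strictly dominated by Left (it gives Row strictly more in every row), so Column never plays it.
On the remaining 2×2 (I, III vs Left, Right):
Let Row play I with probability p. Expected payoff against Left: 8p + (-4)(1−p) = 12p − 4; against Right: 0p + 5(1−p) = −5p + 5.
Setting these equal: 12p − 4 = −5p + 5 ⇒ 17p = 9 ⇒ p = 9/17, and the value is (12)·(9/17) − 4 = 40/17.
For Column: with q = P(Left), equating I's and III's payoffs gives 8q = −9q + 5 ⇒ q = 5/17.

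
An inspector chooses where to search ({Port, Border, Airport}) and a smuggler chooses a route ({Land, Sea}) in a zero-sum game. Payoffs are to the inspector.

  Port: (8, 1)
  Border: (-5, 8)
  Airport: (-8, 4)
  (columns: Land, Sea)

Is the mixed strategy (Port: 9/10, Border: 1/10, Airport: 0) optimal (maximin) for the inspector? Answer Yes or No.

Against Land this mix gives (9/10)·8 + (1/10)·(-5) = 67/10.
Against Sea this mix gives (9/10)·1 + (1/10)·8 = 17/10.
The smuggler will play Sea, holding the inspector to 17/10. Shifting weight toward the row that does better against Sea would raise this floor (the equalizing mix achieves 69/20 against both Sea and Land), so the proposed strategy is not optimal.

No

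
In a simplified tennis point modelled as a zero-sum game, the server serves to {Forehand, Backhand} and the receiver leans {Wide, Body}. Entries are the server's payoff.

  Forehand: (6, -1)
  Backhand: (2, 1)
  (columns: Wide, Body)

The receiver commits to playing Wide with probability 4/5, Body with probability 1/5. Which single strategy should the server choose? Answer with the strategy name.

Expected payoff of Forehand: (4/5)·6 + (1/5)·(-1) = 23/5.
Expected payoff of Backhand: (4/5)·2 + (1/5)·1 = 9/5.
The largest is 23/5, so the server's best response is Forehand.

Forehand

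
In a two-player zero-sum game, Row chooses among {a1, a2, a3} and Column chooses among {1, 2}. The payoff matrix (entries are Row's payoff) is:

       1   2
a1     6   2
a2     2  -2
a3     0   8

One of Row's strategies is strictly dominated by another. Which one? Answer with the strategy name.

a2

a1 gives a strictly higher payoff than a2 against every column: 6 > 2, 2 > -2.
So a2 is strictly dominated and Row never plays it.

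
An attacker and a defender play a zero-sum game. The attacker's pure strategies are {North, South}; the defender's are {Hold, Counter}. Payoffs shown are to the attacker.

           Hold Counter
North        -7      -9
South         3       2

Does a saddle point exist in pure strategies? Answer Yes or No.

Yes

Row minima: North → -9, South → 2; maximin = 2.
Column maxima: Hold → 3, Counter → 2; minimax = 2.
maximin = minimax = 2, so a saddle point exists.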